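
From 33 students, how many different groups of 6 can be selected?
C(33,6) = 33!/(6!×27!) = 1107568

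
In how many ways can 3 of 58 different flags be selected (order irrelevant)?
C(58,3) = 58!/(3!×55!) = 30856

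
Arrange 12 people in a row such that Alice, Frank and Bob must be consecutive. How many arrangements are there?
Treat the 3 as one block: (12-3+1)! × 3! = 3628800 × 6 = 21772800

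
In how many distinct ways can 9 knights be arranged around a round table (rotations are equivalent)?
Circular: fix one position, arrange the rest. (9-1)! = 40320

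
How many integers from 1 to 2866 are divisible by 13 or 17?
⌊2866/13⌋ + ⌊2866/17⌋ - ⌊2866/221⌋ = 220 + 168 - 12 = 376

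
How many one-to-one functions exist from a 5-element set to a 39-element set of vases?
P(39,5) = 39!/(39-5)! = 69090840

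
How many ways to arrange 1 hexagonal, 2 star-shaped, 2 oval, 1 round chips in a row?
6! / (1! × 2! × 2! × 1!) = 180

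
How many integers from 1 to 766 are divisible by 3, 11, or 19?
⌊766/3⌋+⌊766/11⌋+⌊766/19⌋ - ⌊766/33⌋-⌊766/57⌋-⌊766/209⌋ + ⌊766/627⌋ = 255+69+40 - 23-13-3 + 1 = 326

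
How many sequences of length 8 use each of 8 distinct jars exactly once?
8! = 40320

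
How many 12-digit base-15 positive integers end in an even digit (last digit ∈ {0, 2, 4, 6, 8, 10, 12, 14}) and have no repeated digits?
Last∈{0,2,4,6,8,10,12,14}. Last=0: 14529715200. Last nonzero: 7×13×P(13,10) = 94443148800. Total = 108972864000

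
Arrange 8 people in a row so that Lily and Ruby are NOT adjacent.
Total - adjacent = 8! - (8-1)!×2 = 40320 - 10080 = 30240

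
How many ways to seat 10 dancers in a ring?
Circular: fix one position, arrange the rest. (10-1)! = 362880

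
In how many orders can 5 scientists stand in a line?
5! = 120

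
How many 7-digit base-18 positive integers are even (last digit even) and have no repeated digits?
Last∈{0,2,4,6,8,10,12,14,16}. Last=0: 8910720. Last nonzero: 8×16×P(16,5) = 67092480. Total = 76003200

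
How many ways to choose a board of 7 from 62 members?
C(62,7) = 62!/(7!×55!) = 491796152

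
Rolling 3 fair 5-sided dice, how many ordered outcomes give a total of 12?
Coefficient of x^12 in (x + x² + ... + x^5)^3. By inclusion-exclusion on dice exceeding 5: Σ_j (-1)^j C(3,j)·C(12-1-5j, 2) = C(3,0)·C(11,2) - C(3,1)·C(6,2) = 1·55 - 3·15 = 10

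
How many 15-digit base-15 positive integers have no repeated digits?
First digit: 14 choices (nonzero). Then descending: 14 × 14 × 13 × 12 × 11 × 10 × 9 × 8 × 7 × 6 × 5 × 4 × 3 × 2 × 1 = 1220496076800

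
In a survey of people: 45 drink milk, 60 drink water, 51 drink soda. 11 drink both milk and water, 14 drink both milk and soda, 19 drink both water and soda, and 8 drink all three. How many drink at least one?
|A∪B∪C| = 45+60+51-11-14-19+8 = 120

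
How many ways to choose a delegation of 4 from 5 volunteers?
C(5,4) = 5!/(4!×1!) = 5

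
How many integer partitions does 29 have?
Pentagonal recurrence p(n) = p(n-1) + p(n-2) - p(n-5) - p(n-7) + p(n-12) + p(n-15) - ... gives p(0..28) = 1, 1, 2, 3, 5, 7, 11, 15, 22, 30, 42, 56, 77, 101, 135, 176, 231, 297, 385, 490, 627, 792, 1002, 1255, 1575, 1958, 2436, 3010, 3718. p(29) = p(28) + p(27) - p(24) - p(22) + p(17) + p(14) - p(7) - p(3) = 3718 + 3010 - 1575 - 1002 + 297 + 135 - 15 - 3 = 4565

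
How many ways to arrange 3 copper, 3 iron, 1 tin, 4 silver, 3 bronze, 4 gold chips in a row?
18! / (3! × 3! × 1! × 4! × 3! × 4!) = 51459408000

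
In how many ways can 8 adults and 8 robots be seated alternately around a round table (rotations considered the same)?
Fix one of the adults: (8-1)! ways for the remaining adults, × 8! ways for the robots = 5040 × 40320 = 203212800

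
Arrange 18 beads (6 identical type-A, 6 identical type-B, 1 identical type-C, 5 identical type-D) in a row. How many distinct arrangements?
18! / (6! × 6! × 1! × 5!) = 102918816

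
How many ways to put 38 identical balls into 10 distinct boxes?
C(38+10-1, 10-1) = C(47, 9) = 1362649145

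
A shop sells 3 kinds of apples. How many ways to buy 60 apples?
C(60+3-1, 3-1) = C(62, 2) = 1891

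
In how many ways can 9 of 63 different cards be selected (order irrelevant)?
C(63,9) = 63!/(9!×54!) = 23667689815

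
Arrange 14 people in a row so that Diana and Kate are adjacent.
Treat as block: (14-1)! × 2! = 6227020800 × 2 = 12454041600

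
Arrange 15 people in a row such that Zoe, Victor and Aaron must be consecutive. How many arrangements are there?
Treat the 3 as one block: (15-3+1)! × 3! = 6227020800 × 6 = 37362124800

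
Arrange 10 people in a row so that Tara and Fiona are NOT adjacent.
Total - adjacent = 10! - (10-1)!×2 = 3628800 - 725760 = 2903040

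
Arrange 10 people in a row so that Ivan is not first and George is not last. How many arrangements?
By inclusion-exclusion: 10! - 2×(10-1)! + (10-2)! = 3628800 - 725760 + 40320 = 2943360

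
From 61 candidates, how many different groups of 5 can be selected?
C(61,5) = 61!/(5!×56!) = 5949147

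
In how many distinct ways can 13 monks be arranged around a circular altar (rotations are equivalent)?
Circular: fix one position, arrange the rest. (13-1)! = 479001600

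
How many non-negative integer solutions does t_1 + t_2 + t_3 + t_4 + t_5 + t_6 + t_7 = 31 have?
C(31+7-1, 7-1) = C(37, 6) = 2324784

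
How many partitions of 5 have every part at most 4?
Let r_j(i) = number of partitions of i into parts ≤ j, for i = 0..5. r_1(i) = 1 for all i; r_j(i) = r_{j-1}(i) + r_j(i-j). Rows j = 2..4: ≤2: 1 1 2 2 3 3; ≤3: 1 1 2 3 4 5; ≤4: 1 1 2 3 5 6. r_4(5) = 6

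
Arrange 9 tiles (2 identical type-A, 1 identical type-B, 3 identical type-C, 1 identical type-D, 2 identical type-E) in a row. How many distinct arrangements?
9! / (2! × 1! × 3! × 1! × 2!) = 15120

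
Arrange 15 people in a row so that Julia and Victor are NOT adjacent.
Total - adjacent = 15! - (15-1)!×2 = 1307674368000 - 174356582400 = 1133317785600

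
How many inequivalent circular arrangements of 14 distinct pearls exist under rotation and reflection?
(14-1)!/2 = 6227020800/2 = 3113510400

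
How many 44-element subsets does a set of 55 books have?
C(55,44) = 55!/(44!×11!) = 119653565850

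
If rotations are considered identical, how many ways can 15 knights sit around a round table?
Circular: fix one position, arrange the rest. (15-1)! = 87178291200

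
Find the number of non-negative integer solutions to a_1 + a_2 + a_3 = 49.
C(49+3-1, 3-1) = C(51, 2) = 1275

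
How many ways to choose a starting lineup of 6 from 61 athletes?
C(61,6) = 61!/(6!×55!) = 55525372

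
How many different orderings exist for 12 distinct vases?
12! = 479001600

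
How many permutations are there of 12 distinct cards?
12! = 479001600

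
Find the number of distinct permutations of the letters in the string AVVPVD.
6! / (1! × 3! × 1! × 1!) = 120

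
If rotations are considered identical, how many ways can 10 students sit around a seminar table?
Circular: fix one position, arrange the rest. (10-1)! = 362880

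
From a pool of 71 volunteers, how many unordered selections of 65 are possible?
C(71,65) = 71!/(65!×6!) = 143218999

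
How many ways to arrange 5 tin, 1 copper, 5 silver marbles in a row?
11! / (5! × 1! × 5!) = 2772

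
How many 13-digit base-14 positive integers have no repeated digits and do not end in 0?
Last digit: 13 nonzero choices. First digit: 12 (nonzero, ≠last). Middle 11: P(12,11) = 479001600. Total = 74724249600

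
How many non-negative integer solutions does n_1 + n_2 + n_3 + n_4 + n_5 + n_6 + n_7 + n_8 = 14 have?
C(14+8-1, 8-1) = C(21, 7) = 116280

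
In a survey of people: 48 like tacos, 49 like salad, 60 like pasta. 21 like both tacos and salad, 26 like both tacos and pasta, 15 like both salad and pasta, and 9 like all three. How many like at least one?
|A∪B∪C| = 48+49+60-21-26-15+9 = 104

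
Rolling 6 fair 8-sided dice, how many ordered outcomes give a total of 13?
Coefficient of x^13 in (x + x² + ... + x^8)^6. By inclusion-exclusion on dice exceeding 8: Σ_j (-1)^j C(6,j)·C(13-1-8j, 5) = C(6,0)·C(12,5) = 1·792 = 792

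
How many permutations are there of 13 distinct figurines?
13! = 6227020800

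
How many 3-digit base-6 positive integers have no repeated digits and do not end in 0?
Last digit: 5 nonzero choices. First digit: 4 (nonzero, ≠last). Middle 1: P(4,1) = 4. Total = 80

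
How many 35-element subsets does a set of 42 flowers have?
C(42,35) = 42!/(35!×7!) = 26978328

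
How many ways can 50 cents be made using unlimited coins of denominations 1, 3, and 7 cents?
Coefficient of x^50 in 1/(1-x^1) · 1/(1-x^3) · 1/(1-x^7). Case on j = number of 7-cent coins (j = 0..7); remainder r = 50 - 7j is made from {1,3} in ⌊r/3⌋+1 ways. r = 50, 43, 36, 29, 22, 15, 8, 1 → 17 + 15 + 13 + 10 + 8 + 6 + 3 + 1 = 73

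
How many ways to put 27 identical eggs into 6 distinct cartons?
C(27+6-1, 6-1) = C(32, 5) = 201376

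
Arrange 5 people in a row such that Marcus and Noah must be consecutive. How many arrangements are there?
Treat the 2 as one block: (5-2+1)! × 2! = 24 × 2 = 48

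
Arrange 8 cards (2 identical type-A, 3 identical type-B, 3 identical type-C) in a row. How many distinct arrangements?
8! / (2! × 3! × 3!) = 560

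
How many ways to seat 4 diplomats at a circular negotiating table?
Circular: fix one position, arrange the rest. (4-1)! = 6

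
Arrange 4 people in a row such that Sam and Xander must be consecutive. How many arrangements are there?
Treat the 2 as one block: (4-2+1)! × 2! = 6 × 2 = 12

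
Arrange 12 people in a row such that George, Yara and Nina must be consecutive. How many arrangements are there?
Treat the 3 as one block: (12-3+1)! × 3! = 3628800 × 6 = 21772800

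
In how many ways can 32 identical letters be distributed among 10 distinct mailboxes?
C(32+10-1, 10-1) = C(41, 9) = 350343565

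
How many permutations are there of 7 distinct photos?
7! = 5040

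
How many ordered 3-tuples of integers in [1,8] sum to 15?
Coefficient of x^15 in (x + x² + ... + x^8)^3. By inclusion-exclusion on dice exceeding 8: Σ_j (-1)^j C(3,j)·C(15-1-8j, 2) = C(3,0)·C(14,2) - C(3,1)·C(6,2) = 1·91 - 3·15 = 46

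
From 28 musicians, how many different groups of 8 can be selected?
C(28,8) = 28!/(8!×20!) = 3108105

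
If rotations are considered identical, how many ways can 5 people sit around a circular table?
Circular: fix one position, arrange the rest. (5-1)! = 24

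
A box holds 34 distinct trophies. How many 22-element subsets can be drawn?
C(34,22) = 34!/(22!×12!) = 548354040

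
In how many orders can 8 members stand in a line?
8! = 40320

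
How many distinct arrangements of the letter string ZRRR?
4! / (3! × 1!) = 4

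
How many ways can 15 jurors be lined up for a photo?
15! = 1307674368000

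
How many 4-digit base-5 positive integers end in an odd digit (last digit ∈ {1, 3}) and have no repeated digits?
Last∈{1,3}. Last=0: 0. Last nonzero: 2×3×P(3,2) = 36. Total = 36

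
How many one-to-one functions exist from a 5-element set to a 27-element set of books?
P(27,5) = 27!/(27-5)! = 9687600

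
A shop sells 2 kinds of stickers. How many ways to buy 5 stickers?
C(5+2-1, 2-1) = C(6, 1) = 6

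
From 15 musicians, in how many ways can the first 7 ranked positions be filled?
P(15,7) = 15!/(15-7)! = 32432400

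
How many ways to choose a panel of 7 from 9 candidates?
C(9,7) = 9!/(7!×2!) = 36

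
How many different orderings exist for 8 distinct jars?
8! = 40320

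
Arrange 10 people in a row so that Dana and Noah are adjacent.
Treat as block: (10-1)! × 2! = 362880 × 2 = 725760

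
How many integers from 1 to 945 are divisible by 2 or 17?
⌊945/2⌋ + ⌊945/17⌋ - ⌊945/34⌋ = 472 + 55 - 27 = 500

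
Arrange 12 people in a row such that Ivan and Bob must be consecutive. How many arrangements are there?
Treat the 2 as one block: (12-2+1)! × 2! = 39916800 × 2 = 79833600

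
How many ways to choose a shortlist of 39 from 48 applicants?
C(48,39) = 48!/(39!×9!) = 1677106640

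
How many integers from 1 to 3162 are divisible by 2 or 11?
⌊3162/2⌋ + ⌊3162/11⌋ - ⌊3162/22⌋ = 1581 + 287 - 143 = 1725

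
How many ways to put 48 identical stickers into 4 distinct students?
C(48+4-1, 4-1) = C(51, 3) = 20825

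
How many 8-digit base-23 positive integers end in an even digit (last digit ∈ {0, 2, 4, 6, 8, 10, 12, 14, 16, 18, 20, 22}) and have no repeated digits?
Last∈{0,2,4,6,8,10,12,14,16,18,20,22}. Last=0: 859541760. Last nonzero: 11×21×P(21,6) = 9025188480. Total = 9884730240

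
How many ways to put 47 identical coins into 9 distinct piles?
C(47+9-1, 9-1) = C(55, 8) = 1217566350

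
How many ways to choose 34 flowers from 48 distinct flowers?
C(48,34) = 48!/(34!×14!) = 482320623240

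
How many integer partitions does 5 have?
Pentagonal recurrence p(n) = p(n-1) + p(n-2) - p(n-5) - p(n-7) + p(n-12) + p(n-15) - ... gives p(0..4) = 1, 1, 2, 3, 5. p(5) = p(4) + p(3) - p(0) = 5 + 3 - 1 = 7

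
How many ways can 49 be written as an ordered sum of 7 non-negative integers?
C(49+7-1, 7-1) = C(55, 6) = 28989675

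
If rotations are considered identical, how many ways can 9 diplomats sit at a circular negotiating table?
Circular: fix one position, arrange the rest. (9-1)! = 40320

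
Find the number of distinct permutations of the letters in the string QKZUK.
5! / (1! × 1! × 2! × 1!) = 60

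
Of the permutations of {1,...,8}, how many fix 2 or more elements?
Exactly j fixed points: C(8,j)·!(8-j); sum over j ≥ 2 (derangement numbers via !m = (m-1)·(!(m-1) + !(m-2)): !0..!6 = 1, 0, 1, 2, 9, 44, 265). Σ_{j=2}^{8} C(8,j)·!(8-j) = C(8,2)·!6 + C(8,3)·!5 + C(8,4)·!4 + C(8,5)·!3 + C(8,6)·!2 + C(8,7)·!1 + C(8,8)·!0 = 28·265 + 56·44 + 70·9 + 56·2 + 28·1 + 8·0 + 1·1 = 10655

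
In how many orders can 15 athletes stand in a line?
15! = 1307674368000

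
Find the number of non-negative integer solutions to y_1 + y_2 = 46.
C(46+2-1, 2-1) = C(47, 1) = 47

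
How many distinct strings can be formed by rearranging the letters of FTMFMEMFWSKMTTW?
15! / (2! × 3! × 1! × 1! × 4! × 3! × 1!) = 756756000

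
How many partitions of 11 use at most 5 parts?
By conjugation, equals partitions of 11 into parts ≤ 5. Let r_j(i) = number of partitions of i into parts ≤ j, for i = 0..11. r_1(i) = 1 for all i; r_j(i) = r_{j-1}(i) + r_j(i-j). Rows j = 2..5: ≤2: 1 1 2 2 3 3 4 4 5 5 6 6; ≤3: 1 1 2 3 4 5 7 8 10 12 14 16; ≤4: 1 1 2 3 5 6 9 11 15 18 23 27; ≤5: 1 1 2 3 5 7 10 13 18 23 30 37. r_5(11) = 37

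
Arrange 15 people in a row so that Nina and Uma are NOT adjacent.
Total - adjacent = 15! - (15-1)!×2 = 1307674368000 - 174356582400 = 1133317785600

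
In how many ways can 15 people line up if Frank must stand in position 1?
Fix one position: (15-1)! = 87178291200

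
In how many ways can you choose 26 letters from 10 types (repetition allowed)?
C(26+10-1, 10-1) = C(35, 9) = 70607460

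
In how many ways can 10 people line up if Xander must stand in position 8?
Fix one position: (10-1)! = 362880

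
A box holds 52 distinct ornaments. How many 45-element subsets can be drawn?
C(52,45) = 52!/(45!×7!) = 133784560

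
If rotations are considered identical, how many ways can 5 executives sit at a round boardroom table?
Circular: fix one position, arrange the rest. (5-1)! = 24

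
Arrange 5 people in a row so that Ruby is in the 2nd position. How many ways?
Fix one position: (5-1)! = 24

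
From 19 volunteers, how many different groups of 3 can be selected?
C(19,3) = 19!/(3!×16!) = 969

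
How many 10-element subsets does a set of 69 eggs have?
C(69,10) = 69!/(10!×59!) = 340032449328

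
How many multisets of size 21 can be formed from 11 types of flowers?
C(21+11-1, 11-1) = C(31, 10) = 44352165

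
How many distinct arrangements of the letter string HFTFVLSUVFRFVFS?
15! / (5! × 1! × 1! × 1! × 1! × 1! × 2! × 3!) = 908107200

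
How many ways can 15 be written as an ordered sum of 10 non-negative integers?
C(15+10-1, 10-1) = C(24, 9) = 1307504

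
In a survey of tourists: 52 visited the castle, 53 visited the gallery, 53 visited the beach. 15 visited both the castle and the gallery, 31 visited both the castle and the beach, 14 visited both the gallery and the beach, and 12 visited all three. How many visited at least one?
|A∪B∪C| = 52+53+53-15-31-14+12 = 110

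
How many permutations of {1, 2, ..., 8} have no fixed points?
!8 = Σ_{j=0}^{8} (-1)^j·8!/j! = 40320 - 40320 + 20160 - 6720 + 1680 - 336 + 56 - 8 + 1 = 14833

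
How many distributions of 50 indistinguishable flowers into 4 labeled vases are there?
C(50+4-1, 4-1) = C(53, 3) = 23426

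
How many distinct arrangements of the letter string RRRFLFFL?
8! / (2! × 3! × 3!) = 560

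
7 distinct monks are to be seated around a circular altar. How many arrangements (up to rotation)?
Circular: fix one position, arrange the rest. (7-1)! = 720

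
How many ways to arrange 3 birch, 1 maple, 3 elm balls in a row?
7! / (3! × 1! × 3!) = 140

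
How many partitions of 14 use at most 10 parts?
By conjugation, equals partitions of 14 into parts ≤ 10. Let r_j(i) = number of partitions of i into parts ≤ j, for i = 0..14. r_1(i) = 1 for all i; r_j(i) = r_{j-1}(i) + r_j(i-j). Rows j = 2..10: ≤2: 1 1 2 2 3 3 4 4 5 5 6 6 7 7 8; ≤3: 1 1 2 3 4 5 7 8 10 12 14 16 19 21 24; ≤4: 1 1 2 3 5 6 9 11 15 18 23 27 34 39 47; ≤5: 1 1 2 3 5 7 10 13 18 23 30 37 47 57 70; ≤6: 1 1 2 3 5 7 11 14 20 26 35 44 58 71 90; ≤7: 1 1 2 3 5 7 11 15 21 28 38 49 65 82 105; ≤8: 1 1 2 3 5 7 11 15 22 29 40 52 70 89 116; ≤9: 1 1 2 3 5 7 11 15 22 30 41 54 73 94 123; ≤10: 1 1 2 3 5 7 11 15 22 30 42 55 75 97 128. r_10(14) = 128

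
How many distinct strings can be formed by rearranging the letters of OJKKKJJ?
7! / (3! × 1! × 3!) = 140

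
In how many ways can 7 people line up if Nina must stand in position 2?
Fix one position: (7-1)! = 720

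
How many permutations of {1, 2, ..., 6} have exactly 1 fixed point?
Choose the 1 fixed point C(6,1) = 6, derange the rest: !5 = Σ_{j=0}^{5} (-1)^j·5!/j! = 120 - 120 + 60 - 20 + 5 - 1 = 44. Product = 6 × 44 = 264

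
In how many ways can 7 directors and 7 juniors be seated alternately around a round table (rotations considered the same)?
Fix one of the directors: (7-1)! ways for the remaining directors, × 7! ways for the juniors = 720 × 5040 = 3628800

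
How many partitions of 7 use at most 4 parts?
By conjugation, equals partitions of 7 into parts ≤ 4. Let r_j(i) = number of partitions of i into parts ≤ j, for i = 0..7. r_1(i) = 1 for all i; r_j(i) = r_{j-1}(i) + r_j(i-j). Rows j = 2..4: ≤2: 1 1 2 2 3 3 4 4; ≤3: 1 1 2 3 4 5 7 8; ≤4: 1 1 2 3 5 6 9 11. r_4(7) = 11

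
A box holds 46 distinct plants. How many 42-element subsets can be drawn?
C(46,42) = 46!/(42!×4!) = 163185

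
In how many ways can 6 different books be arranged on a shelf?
6! = 720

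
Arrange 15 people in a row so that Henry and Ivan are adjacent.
Treat as block: (15-1)! × 2! = 87178291200 × 2 = 174356582400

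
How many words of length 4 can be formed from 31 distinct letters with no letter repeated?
P(31,4) = 31!/(31-4)! = 755160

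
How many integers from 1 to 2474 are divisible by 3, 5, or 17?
⌊2474/3⌋+⌊2474/5⌋+⌊2474/17⌋ - ⌊2474/15⌋-⌊2474/51⌋-⌊2474/85⌋ + ⌊2474/255⌋ = 824+494+145 - 164-48-29 + 9 = 1231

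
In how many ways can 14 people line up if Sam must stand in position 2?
Fix one position: (14-1)! = 6227020800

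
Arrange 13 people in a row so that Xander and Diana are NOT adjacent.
Total - adjacent = 13! - (13-1)!×2 = 6227020800 - 958003200 = 5269017600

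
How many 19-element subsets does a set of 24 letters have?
C(24,19) = 24!/(19!×5!) = 42504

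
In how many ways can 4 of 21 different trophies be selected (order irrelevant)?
C(21,4) = 21!/(4!×17!) = 5985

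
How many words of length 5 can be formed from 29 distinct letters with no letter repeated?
P(29,5) = 29!/(29-5)! = 14250600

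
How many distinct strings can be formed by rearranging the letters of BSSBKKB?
7! / (2! × 3! × 2!) = 210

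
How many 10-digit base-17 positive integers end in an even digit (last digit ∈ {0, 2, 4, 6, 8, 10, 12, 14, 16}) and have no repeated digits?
Last∈{0,2,4,6,8,10,12,14,16}. Last=0: 4151347200. Last nonzero: 8×15×P(15,8) = 31135104000. Total = 35286451200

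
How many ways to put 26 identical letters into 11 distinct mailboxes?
C(26+11-1, 11-1) = C(36, 10) = 254186856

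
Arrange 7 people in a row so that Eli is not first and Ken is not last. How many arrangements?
By inclusion-exclusion: 7! - 2×(7-1)! + (7-2)! = 5040 - 1440 + 120 = 3720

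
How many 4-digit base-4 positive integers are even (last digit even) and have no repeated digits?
Last∈{0,2}. Last=0: 6. Last nonzero: 1×2×P(2,2) = 4. Total = 10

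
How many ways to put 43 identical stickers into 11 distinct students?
C(43+11-1, 11-1) = C(53, 10) = 19499099620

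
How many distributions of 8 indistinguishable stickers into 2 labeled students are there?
C(8+2-1, 2-1) = C(9, 1) = 9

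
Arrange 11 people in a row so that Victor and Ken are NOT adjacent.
Total - adjacent = 11! - (11-1)!×2 = 39916800 - 7257600 = 32659200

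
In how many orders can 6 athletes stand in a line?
6! = 720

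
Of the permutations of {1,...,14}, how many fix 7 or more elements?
Exactly j fixed points: C(14,j)·!(14-j); sum over j ≥ 7 (derangement numbers via !m = (m-1)·(!(m-1) + !(m-2)): !0..!7 = 1, 0, 1, 2, 9, 44, 265, 1854). Σ_{j=7}^{14} C(14,j)·!(14-j) = C(14,7)·!7 + C(14,8)·!6 + C(14,9)·!5 + C(14,10)·!4 + C(14,11)·!3 + C(14,12)·!2 + C(14,13)·!1 + C(14,14)·!0 = 3432·1854 + 3003·265 + 2002·44 + 1001·9 + 364·2 + 91·1 + 14·0 + 1·1 = 7256640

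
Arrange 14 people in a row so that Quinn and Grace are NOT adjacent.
Total - adjacent = 14! - (14-1)!×2 = 87178291200 - 12454041600 = 74724249600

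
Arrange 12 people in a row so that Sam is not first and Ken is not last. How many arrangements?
By inclusion-exclusion: 12! - 2×(12-1)! + (12-2)! = 479001600 - 79833600 + 3628800 = 402796800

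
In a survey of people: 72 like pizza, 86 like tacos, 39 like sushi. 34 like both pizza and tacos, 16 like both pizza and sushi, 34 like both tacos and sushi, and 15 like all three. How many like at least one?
|A∪B∪C| = 72+86+39-34-16-34+15 = 128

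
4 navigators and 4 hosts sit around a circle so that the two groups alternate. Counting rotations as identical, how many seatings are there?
Fix one of the navigators: (4-1)! ways for the remaining navigators, × 4! ways for the hosts = 6 × 24 = 144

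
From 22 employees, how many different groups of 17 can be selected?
C(22,17) = 22!/(17!×5!) = 26334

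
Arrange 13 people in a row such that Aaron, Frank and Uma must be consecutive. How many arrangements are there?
Treat the 3 as one block: (13-3+1)! × 3! = 39916800 × 6 = 239500800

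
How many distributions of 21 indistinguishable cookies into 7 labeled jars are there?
C(21+7-1, 7-1) = C(27, 6) = 296010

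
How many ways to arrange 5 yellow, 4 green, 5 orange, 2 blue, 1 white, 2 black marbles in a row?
19! / (5! × 4! × 5! × 2! × 1! × 2!) = 87995587680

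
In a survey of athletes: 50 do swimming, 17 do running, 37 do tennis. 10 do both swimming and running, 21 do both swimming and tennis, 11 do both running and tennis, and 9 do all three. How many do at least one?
|A∪B∪C| = 50+17+37-10-21-11+9 = 71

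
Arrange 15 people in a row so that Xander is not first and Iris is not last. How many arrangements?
By inclusion-exclusion: 15! - 2×(15-1)! + (15-2)! = 1307674368000 - 174356582400 + 6227020800 = 1139544806400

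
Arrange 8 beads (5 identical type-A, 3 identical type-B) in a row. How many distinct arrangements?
8! / (5! × 3!) = 56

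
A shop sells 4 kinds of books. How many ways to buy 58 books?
C(58+4-1, 4-1) = C(61, 3) = 35990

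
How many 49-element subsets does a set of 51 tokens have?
C(51,49) = 51!/(49!×2!) = 1275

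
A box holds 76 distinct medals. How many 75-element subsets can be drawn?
C(76,75) = 76!/(75!×1!) = 76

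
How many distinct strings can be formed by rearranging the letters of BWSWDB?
6! / (2! × 1! × 1! × 2!) = 180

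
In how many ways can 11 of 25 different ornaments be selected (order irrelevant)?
C(25,11) = 25!/(11!×14!) = 4457400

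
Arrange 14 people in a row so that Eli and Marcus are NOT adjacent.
Total - adjacent = 14! - (14-1)!×2 = 87178291200 - 12454041600 = 74724249600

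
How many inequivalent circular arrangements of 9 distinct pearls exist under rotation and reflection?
(9-1)!/2 = 40320/2 = 20160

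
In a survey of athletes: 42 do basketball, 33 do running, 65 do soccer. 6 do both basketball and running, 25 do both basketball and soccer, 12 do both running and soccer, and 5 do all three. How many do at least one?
|A∪B∪C| = 42+33+65-6-25-12+5 = 102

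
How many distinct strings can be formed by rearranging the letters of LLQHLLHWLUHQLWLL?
16! / (8! × 2! × 1! × 3! × 2!) = 21621600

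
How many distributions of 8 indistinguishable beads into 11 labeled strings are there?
C(8+11-1, 11-1) = C(18, 10) = 43758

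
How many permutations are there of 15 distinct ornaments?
15! = 1307674368000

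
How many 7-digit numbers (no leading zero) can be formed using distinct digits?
First digit: 9 choices (nonzero). Then descending: 9 × 9 × 8 × 7 × 6 × 5 × 4 = 544320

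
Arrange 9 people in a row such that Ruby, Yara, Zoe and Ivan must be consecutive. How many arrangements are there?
Treat the 4 as one block: (9-4+1)! × 4! = 720 × 24 = 17280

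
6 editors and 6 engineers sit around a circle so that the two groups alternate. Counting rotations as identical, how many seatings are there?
Fix one of the editors: (6-1)! ways for the remaining editors, × 6! ways for the engineers = 120 × 720 = 86400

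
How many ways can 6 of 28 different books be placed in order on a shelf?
P(28,6) = 28!/(28-6)! = 271252800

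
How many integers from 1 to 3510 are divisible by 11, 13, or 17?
⌊3510/11⌋+⌊3510/13⌋+⌊3510/17⌋ - ⌊3510/143⌋-⌊3510/187⌋-⌊3510/221⌋ + ⌊3510/2431⌋ = 319+270+206 - 24-18-15 + 1 = 739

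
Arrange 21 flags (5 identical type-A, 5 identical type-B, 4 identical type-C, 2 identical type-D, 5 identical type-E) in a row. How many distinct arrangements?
21! / (5! × 5! × 4! × 2! × 5!) = 615969113760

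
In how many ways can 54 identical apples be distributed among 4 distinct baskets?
C(54+4-1, 4-1) = C(57, 3) = 29260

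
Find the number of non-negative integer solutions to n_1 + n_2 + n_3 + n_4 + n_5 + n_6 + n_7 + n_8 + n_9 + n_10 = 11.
C(11+10-1, 10-1) = C(20, 9) = 167960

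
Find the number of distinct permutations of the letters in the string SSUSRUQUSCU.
11! / (1! × 4! × 1! × 1! × 4!) = 69300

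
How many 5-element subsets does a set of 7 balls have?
C(7,5) = 7!/(5!×2!) = 21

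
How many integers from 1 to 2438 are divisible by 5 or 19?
⌊2438/5⌋ + ⌊2438/19⌋ - ⌊2438/95⌋ = 487 + 128 - 25 = 590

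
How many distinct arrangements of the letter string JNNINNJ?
7! / (1! × 4! × 2!) = 105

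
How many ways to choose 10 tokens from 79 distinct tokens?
C(79,10) = 79!/(10!×69!) = 1440680596355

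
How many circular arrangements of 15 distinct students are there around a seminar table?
Circular: fix one position, arrange the rest. (15-1)! = 87178291200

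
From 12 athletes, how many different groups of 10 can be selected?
C(12,10) = 12!/(10!×2!) = 66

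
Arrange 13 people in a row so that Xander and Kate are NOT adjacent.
Total - adjacent = 13! - (13-1)!×2 = 6227020800 - 958003200 = 5269017600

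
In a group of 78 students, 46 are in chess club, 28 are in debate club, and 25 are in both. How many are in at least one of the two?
|A∪B| = |A| + |B| - |A∩B| = 46 + 28 - 25 = 49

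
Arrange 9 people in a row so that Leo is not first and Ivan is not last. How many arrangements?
By inclusion-exclusion: 9! - 2×(9-1)! + (9-2)! = 362880 - 80640 + 5040 = 287280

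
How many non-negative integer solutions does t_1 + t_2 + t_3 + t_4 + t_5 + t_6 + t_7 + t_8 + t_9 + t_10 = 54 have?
C(54+10-1, 10-1) = C(63, 9) = 23667689815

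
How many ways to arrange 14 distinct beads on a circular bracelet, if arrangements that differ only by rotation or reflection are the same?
(14-1)!/2 = 6227020800/2 = 3113510400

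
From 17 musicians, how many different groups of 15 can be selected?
C(17,15) = 17!/(15!×2!) = 136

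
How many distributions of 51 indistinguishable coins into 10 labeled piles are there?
C(51+10-1, 10-1) = C(60, 9) = 14783142660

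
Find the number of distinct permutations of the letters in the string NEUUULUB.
8! / (1! × 4! × 1! × 1! × 1!) = 1680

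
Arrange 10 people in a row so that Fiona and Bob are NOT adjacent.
Total - adjacent = 10! - (10-1)!×2 = 3628800 - 725760 = 2903040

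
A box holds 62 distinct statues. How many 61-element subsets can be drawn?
C(62,61) = 62!/(61!×1!) = 62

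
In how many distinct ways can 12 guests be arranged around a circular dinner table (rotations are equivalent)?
Circular: fix one position, arrange the rest. (12-1)! = 39916800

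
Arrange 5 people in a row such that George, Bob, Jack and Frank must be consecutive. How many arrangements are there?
Treat the 4 as one block: (5-4+1)! × 4! = 2 × 24 = 48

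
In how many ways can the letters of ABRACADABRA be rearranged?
11! / (5! × 2! × 2! × 1! × 1!) = 83160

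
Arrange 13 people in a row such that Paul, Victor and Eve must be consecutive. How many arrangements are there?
Treat the 3 as one block: (13-3+1)! × 3! = 39916800 × 6 = 239500800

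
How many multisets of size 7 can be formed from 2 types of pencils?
C(7+2-1, 2-1) = C(8, 1) = 8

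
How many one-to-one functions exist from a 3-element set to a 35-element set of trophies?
P(35,3) = 35!/(35-3)! = 39270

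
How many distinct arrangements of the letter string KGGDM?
5! / (2! × 1! × 1! × 1!) = 60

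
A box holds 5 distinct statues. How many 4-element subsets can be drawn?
C(5,4) = 5!/(4!×1!) = 5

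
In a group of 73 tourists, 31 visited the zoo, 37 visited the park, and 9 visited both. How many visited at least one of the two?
|A∪B| = |A| + |B| - |A∩B| = 31 + 37 - 9 = 59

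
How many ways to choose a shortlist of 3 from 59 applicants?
C(59,3) = 59!/(3!×56!) = 32509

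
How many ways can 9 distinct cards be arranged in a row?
9! = 362880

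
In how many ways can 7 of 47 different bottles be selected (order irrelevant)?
C(47,7) = 47!/(7!×40!) = 62891499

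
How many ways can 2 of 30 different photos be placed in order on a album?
P(30,2) = 30!/(30-2)! = 870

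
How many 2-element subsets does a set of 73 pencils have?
C(73,2) = 73!/(2!×71!) = 2628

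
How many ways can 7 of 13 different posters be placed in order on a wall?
P(13,7) = 13!/(13-7)! = 8648640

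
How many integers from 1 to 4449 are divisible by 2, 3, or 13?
⌊4449/2⌋+⌊4449/3⌋+⌊4449/13⌋ - ⌊4449/6⌋-⌊4449/26⌋-⌊4449/39⌋ + ⌊4449/78⌋ = 2224+1483+342 - 741-171-114 + 57 = 3080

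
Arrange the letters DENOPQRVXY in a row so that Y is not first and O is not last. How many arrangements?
By inclusion-exclusion: 10! - 2×(10-1)! + (10-2)! = 3628800 - 725760 + 40320 = 2943360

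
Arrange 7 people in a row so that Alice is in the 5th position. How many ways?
Fix one position: (7-1)! = 720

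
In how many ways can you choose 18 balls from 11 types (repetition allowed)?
C(18+11-1, 11-1) = C(28, 10) = 13123110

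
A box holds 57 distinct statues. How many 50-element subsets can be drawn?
C(57,50) = 57!/(50!×7!) = 264385836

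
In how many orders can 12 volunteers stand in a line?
12! = 479001600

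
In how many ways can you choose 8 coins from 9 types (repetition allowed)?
C(8+9-1, 9-1) = C(16, 8) = 12870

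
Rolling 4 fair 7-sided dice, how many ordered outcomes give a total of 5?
Coefficient of x^5 in (x + x² + ... + x^7)^4. By inclusion-exclusion on dice exceeding 7: Σ_j (-1)^j C(4,j)·C(5-1-7j, 3) = C(4,0)·C(4,3) = 1·4 = 4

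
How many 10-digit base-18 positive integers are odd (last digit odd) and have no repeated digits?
Last∈{1,3,5,7,9,11,13,15,17}. Last=0: 0. Last nonzero: 9×16×P(16,8) = 74724249600. Total = 74724249600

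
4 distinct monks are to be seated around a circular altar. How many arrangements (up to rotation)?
Circular: fix one position, arrange the rest. (4-1)! = 6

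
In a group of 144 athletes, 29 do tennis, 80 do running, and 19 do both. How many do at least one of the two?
|A∪B| = |A| + |B| - |A∩B| = 29 + 80 - 19 = 90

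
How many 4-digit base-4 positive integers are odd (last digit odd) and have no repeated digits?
Last∈{1,3}. Last=0: 0. Last nonzero: 2×2×P(2,2) = 8. Total = 8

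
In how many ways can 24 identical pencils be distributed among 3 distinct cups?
C(24+3-1, 3-1) = C(26, 2) = 325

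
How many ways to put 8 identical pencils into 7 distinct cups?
C(8+7-1, 7-1) = C(14, 6) = 3003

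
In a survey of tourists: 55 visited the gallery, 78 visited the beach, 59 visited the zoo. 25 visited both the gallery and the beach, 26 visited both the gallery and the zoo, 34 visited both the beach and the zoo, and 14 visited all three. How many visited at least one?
|A∪B∪C| = 55+78+59-25-26-34+14 = 121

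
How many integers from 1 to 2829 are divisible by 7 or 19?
⌊2829/7⌋ + ⌊2829/19⌋ - ⌊2829/133⌋ = 404 + 148 - 21 = 531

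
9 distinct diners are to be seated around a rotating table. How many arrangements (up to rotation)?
Circular: fix one position, arrange the rest. (9-1)! = 40320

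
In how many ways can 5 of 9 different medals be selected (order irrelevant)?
C(9,5) = 9!/(5!×4!) = 126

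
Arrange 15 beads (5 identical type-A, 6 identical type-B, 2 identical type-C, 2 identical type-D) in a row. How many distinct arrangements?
15! / (5! × 6! × 2! × 2!) = 3783780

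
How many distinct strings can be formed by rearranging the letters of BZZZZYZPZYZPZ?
13! / (2! × 1! × 8! × 2!) = 38610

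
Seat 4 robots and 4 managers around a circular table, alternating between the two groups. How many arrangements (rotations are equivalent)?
Fix one of the robots: (4-1)! ways for the remaining robots, × 4! ways for the managers = 6 × 24 = 144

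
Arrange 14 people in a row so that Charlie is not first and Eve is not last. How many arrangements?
By inclusion-exclusion: 14! - 2×(14-1)! + (14-2)! = 87178291200 - 12454041600 + 479001600 = 75203251200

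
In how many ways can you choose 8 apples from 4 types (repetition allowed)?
C(8+4-1, 4-1) = C(11, 3) = 165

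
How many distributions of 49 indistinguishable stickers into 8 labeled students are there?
C(49+8-1, 8-1) = C(56, 7) = 231917400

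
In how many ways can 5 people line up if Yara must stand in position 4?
Fix one position: (5-1)! = 24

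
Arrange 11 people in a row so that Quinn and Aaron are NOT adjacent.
Total - adjacent = 11! - (11-1)!×2 = 39916800 - 7257600 = 32659200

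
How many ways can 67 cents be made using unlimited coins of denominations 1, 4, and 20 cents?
Coefficient of x^67 in 1/(1-x^1) · 1/(1-x^4) · 1/(1-x^20). Case on j = number of 20-cent coins (j = 0..3); remainder r = 67 - 20j is made from {1,4} in ⌊r/4⌋+1 ways. r = 67, 47, 27, 7 → 17 + 12 + 7 + 2 = 38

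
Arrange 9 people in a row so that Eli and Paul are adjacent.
Treat as block: (9-1)! × 2! = 40320 × 2 = 80640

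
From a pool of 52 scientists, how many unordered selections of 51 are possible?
C(52,51) = 52!/(51!×1!) = 52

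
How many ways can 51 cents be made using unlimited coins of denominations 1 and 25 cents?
Coefficient of x^51 in 1/(1-x^1) · 1/(1-x^25). Use j coins of 25 for j = 0..⌊51/25⌋ = 2, the rest in 1s: 2 + 1 = 3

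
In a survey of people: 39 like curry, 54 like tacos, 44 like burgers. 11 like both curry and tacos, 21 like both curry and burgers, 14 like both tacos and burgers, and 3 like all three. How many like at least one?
|A∪B∪C| = 39+54+44-11-21-14+3 = 94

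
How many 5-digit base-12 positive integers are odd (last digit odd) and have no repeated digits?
Last∈{1,3,5,7,9,11}. Last=0: 0. Last nonzero: 6×10×P(10,3) = 43200. Total = 43200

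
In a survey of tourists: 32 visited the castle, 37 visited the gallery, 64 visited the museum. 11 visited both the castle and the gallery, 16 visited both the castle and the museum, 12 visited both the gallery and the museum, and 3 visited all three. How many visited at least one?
|A∪B∪C| = 32+37+64-11-16-12+3 = 97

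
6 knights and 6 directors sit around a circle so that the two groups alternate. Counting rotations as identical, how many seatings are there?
Fix one of the knights: (6-1)! ways for the remaining knights, × 6! ways for the directors = 120 × 720 = 86400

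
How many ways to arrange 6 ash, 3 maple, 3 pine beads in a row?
12! / (6! × 3! × 3!) = 18480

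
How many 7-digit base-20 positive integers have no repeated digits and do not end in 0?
Last digit: 19 nonzero choices. First digit: 18 (nonzero, ≠last). Middle 5: P(18,5) = 1028160. Total = 351630720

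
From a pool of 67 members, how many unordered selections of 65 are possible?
C(67,65) = 67!/(65!×2!) = 2211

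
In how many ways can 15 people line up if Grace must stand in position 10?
Fix one position: (15-1)! = 87178291200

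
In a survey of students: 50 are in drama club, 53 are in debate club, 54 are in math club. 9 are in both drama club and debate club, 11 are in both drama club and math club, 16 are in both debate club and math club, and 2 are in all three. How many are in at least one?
|A∪B∪C| = 50+53+54-9-11-16+2 = 123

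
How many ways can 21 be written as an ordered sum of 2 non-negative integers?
C(21+2-1, 2-1) = C(22, 1) = 22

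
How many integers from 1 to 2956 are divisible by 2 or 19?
⌊2956/2⌋ + ⌊2956/19⌋ - ⌊2956/38⌋ = 1478 + 155 - 77 = 1556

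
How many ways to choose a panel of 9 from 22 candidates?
C(22,9) = 22!/(9!×13!) = 497420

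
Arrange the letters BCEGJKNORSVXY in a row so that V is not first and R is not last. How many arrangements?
By inclusion-exclusion: 13! - 2×(13-1)! + (13-2)! = 6227020800 - 958003200 + 39916800 = 5308934400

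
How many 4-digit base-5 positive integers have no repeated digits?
First digit: 4 choices (nonzero). Then descending: 4 × 4 × 3 × 2 = 96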